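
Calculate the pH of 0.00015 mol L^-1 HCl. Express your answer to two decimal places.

pH = 3.82

HCl is a strong acid and dissociates completely, so [H+] = 0.00015 M.
pH = -log(0.00015) = 3.82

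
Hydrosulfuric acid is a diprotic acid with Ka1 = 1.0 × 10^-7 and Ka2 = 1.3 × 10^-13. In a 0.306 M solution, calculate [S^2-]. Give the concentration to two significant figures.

1.3 × 10^-13 M

First ionization gives [H+] ≈ [HS-] = 1.75 × 10^-4 M.
Second step: Ka2 = [H+][S^2-]/[HS-] ≈ [S^2-] (since [H+] ≈ [HS-]).
So [S^2-] ≈ Ka2.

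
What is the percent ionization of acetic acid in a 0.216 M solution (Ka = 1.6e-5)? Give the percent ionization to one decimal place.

CH3COOH ⇌ CH3COO- + H+; let x = [H+] at equilibrium.
x ≈ √(Ka·C₀) = √(1.6 × 10^-5 × 0.216) = 1.86 × 10^-3 M
Fraction ionized = 1.86 × 10^-3 / 0.216 = 0.0086 → 0.9%

0.9%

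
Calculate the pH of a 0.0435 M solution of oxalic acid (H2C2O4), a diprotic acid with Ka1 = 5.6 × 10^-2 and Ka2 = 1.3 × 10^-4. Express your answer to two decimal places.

Since Ka1 ≫ Ka2, the first ionization dominates [H+].
Ka1 = x²/(0.0435 − x) = 5.6 × 10^-2
Solving the quadratic: x = (−Ka1 + √(Ka1² + 4·Ka1·C₀))/2 = 2.87 × 10^-2 M
pH = −log(2.87 × 10^-2) = 1.54

pH = 1.54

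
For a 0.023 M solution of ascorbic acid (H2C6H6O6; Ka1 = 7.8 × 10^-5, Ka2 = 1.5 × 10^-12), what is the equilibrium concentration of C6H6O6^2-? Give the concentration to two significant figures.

1.5 × 10^-12 M

First ionization gives [H+] ≈ [HC6H6O6-] = 1.30 × 10^-3 M.
Second step: Ka2 = [H+][C6H6O6^2-]/[HC6H6O6-] ≈ [C6H6O6^2-] (since [H+] ≈ [HC6H6O6-]).
So [C6H6O6^2-] ≈ Ka2.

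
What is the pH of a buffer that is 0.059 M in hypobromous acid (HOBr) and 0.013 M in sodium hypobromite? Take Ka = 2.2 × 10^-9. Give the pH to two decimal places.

pKa = −log(2.2 × 10^-9) = 8.658
Henderson–Hasselbalch: pH = pKa + log([OBr-]/[HOBr]) = 8.658 + log(0.013/0.059)
pH = 8.658 + (-0.657) = 8.00

pH = 8.00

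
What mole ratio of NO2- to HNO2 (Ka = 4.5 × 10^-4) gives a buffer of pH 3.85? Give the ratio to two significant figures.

pKa = -log(4.5 × 10^-4) = 3.347
pH = pKa + log(r) ⇒ log(r) = 3.85 − 3.347 = +0.503
r = [NO2-]/[HNO2] = 10^(+0.503) = 3.18

ratio = 3.2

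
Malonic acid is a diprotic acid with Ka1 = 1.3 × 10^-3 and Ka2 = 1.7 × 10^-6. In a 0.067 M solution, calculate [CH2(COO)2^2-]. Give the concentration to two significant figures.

1.7 × 10^-6 M

First ionization gives [H+] ≈ [CH2(COOH)COO-] = 8.71 × 10^-3 M.
Second step: Ka2 = [H+][CH2(COO)2^2-]/[CH2(COOH)COO-] ≈ [CH2(COO)2^2-] (since [H+] ≈ [CH2(COOH)COO-]).
So [CH2(COO)2^2-] ≈ Ka2.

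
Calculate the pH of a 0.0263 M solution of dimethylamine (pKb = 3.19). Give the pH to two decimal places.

(CH3)2NH + H2O ⇌ (CH3)2NH2+ + OH-
Kb = 10^(−3.19) = 6.46 × 10^-4
From the ICE table, Kb = x²/(0.0263 − x) = 6.46 × 10^-4.
The 5% rule fails; solving x² + Kb·x − Kb·C₀ = 0 exactly:
x = (−Kb + √(Kb² + 4·Kb·C₀))/2 = 3.81 × 10^-3 M
pOH = −log(3.81 × 10^-3) = 2.42; pH = 14.00 − 2.42 = 11.58

pH = 11.58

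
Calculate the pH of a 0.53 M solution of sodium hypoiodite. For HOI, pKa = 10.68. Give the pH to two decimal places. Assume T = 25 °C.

OI- is the conjugate base of the weak acid HOI.
Ka = 10^(−10.68) = 2.09 × 10^-11
Kb = Kw/Ka = 1.0×10^-14 / 2.09 × 10^-11 = 4.78 × 10^-4
Kb = x²/(0.53 − x) = 4.78 × 10^-4
Assume x ≪ 0.53: x ≈ √(4.78 × 10^-4 × 0.53) = 1.59 × 10^-2 M
(x/C₀ = 3% < 5%, so the approximation holds.)
pOH = −log(1.59 × 10^-2) = 1.80; pH = 14.00 − 1.80 = 12.20

pH = 12.20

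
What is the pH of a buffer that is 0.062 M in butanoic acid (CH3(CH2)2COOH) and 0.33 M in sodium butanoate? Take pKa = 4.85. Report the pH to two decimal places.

pH = pKa + log([A⁻]/[HA]) = 4.85 + log(0.33/0.062)
pH = 4.85 + (+0.726) = 5.58

pH = 5.58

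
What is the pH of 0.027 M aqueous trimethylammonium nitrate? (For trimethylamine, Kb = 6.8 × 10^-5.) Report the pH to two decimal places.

(CH3)3NH+ is the conjugate acid of the weak base (CH3)3N.
Ka = Kw/Kb = 1.0×10^-14 / 6.8 × 10^-5 = 1.47 × 10^-10
Ka = x²/(0.027 − x) = 1.47 × 10^-10
Neglecting x in the denominator: x = √(1.47 × 10^-10 × 0.027) = 1.99 × 10^-6 M
(x/C₀ = 0.0074% < 5%, so the approximation holds.)
pH = −log[H+] = −log(1.99 × 10^-6) = 5.70

pH = 5.70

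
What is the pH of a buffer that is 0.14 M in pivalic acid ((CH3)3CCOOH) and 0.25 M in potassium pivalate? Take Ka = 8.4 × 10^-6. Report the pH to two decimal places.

pH = 5.33

pKa = −log(8.4 × 10^-6) = 5.076
Henderson–Hasselbalch: pH = pKa + log([(CH3)3CCOO-]/[(CH3)3CCOOH]) = 5.076 + log(0.25/0.14)
pH = 5.076 + (+0.252) = 5.33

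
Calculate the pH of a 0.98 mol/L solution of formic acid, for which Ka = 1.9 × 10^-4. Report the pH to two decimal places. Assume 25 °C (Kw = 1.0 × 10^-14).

HCOOH ⇌ HCOO- + H+
From the ICE table, Ka = x²/(0.98 − x) = 1.9 × 10^-4.
Assume x ≪ 0.98: x ≈ √(1.9 × 10^-4 × 0.98) = 1.36 × 10^-2 M
Check: 1.4% ionized — well under 5%, approximation valid.
pH = −log(1.36 × 10^-2) = 1.87

pH = 1.87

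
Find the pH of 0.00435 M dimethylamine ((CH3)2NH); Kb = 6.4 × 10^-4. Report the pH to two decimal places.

pH = 11.14

(CH3)2NH + H2O ⇌ (CH3)2NH2+ + OH-
Kb = x²/(0.00435 − x) = 6.4 × 10^-4
The 5% rule fails; solving x² + Kb·x − Kb·C₀ = 0 exactly:
x = (−Kb + √(Kb² + 4·Kb·C₀))/2 = 1.38 × 10^-3 M
pOH = −log(1.38 × 10^-3) = 2.86; pH = 14.00 − 2.86 = 11.14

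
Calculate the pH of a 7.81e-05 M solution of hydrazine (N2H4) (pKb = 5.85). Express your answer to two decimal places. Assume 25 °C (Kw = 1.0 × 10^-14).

pH = 8.99

N2H4 + H2O ⇌ N2H5+ + OH-
Kb = 10^(−5.85) = 1.41 × 10^-6
Kb = [OH-]²/(7.81e-05 − [OH-]) = 1.41 × 10^-6
The 5% rule fails; solving [OH-]² + Kb·[OH-] − Kb·C₀ = 0 exactly:
[OH-] = (−Kb + √(Kb² + 4·Kb·C₀))/2 = 9.81 × 10^-6 M
pOH = −log(9.81 × 10^-6) = 5.01; pH = 14.00 − 5.01 = 8.99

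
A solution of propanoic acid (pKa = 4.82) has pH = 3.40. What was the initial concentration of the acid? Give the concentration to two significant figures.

[H+] = 10^(-3.40) = 3.98 × 10^-4 M = x
Ka = 10^(−4.82) = 1.51 × 10^-5
Ka = x²/(C₀ − x) ⇒ C₀ = x + x²/Ka
C₀ = 3.98 × 10^-4 + (3.98 × 10^-4)²/(1.51 × 10^-5) = 1.09 × 10^-2 M

C₀ = 1.1 × 10^-2 M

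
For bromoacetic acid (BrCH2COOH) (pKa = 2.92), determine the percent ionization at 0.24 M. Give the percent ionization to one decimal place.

BrCH2COOH ⇌ BrCH2COO- + H+; let x = [H+] at equilibrium.
Ka = 10^(−2.92) = 1.20 × 10^-3
Ka = x²/(C₀ − x); solving the quadratic gives x = 1.64 × 10^-2 M.
% ionization = x/C₀ × 100% = 1.64 × 10^-2/0.24 × 100% = 6.8%

6.8%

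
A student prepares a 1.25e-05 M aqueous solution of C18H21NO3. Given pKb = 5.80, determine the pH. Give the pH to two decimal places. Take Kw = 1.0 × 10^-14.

C18H21NO3 + H2O ⇌ C18H22NO3+ + OH-
Kb = 10^(−5.80) = 1.58 × 10^-6
Kb = [OH-]²/(1.25e-05 − [OH-]) = 1.58 × 10^-6
[OH-] is not negligible relative to C₀; solve [OH-]² + 1.58e-06·[OH-] − 1.97e-11 = 0.
[OH-] = (−Kb + √(Kb² + 4·Kb·C₀))/2 = 3.72 × 10^-6 M
pOH = −log(3.72 × 10^-6) = 5.43; pH = 14.00 − 5.43 = 8.57

pH = 8.57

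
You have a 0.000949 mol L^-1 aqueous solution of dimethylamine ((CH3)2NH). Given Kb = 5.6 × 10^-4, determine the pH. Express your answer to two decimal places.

(CH3)2NH + H2O ⇌ (CH3)2NH2+ + OH-
Kb = [OH-]²/(0.000949 − [OH-]) = 5.6 × 10^-4
The 5% rule fails; solving [OH-]² + Kb·[OH-] − Kb·C₀ = 0 exactly:
[OH-] = (−Kb + √(Kb² + 4·Kb·C₀))/2 = 5.01 × 10^-4 M
pOH = 3.30, so pH = 14.00 − pOH = 10.70

pH = 10.70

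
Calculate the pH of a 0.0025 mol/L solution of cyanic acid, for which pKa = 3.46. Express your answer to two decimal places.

HOCN ⇌ OCN- + H+
Ka = 10^(−3.46) = 3.47 × 10^-4
Ka = [H+]²/(0.0025 − [H+]) = 3.47 × 10^-4
[H+] is not negligible relative to C₀; solve [H+]² + 0.000347·[H+] − 8.67e-07 = 0.
[H+] = [−0.000347 + √(0.000347² + 3.47e-06)]/2 = 7.74 × 10^-4 M
pH = −log[H+] = −log(7.74 × 10^-4) = 3.11

pH = 3.11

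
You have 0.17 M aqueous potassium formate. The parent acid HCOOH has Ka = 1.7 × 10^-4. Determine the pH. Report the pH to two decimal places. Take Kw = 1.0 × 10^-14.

pH = 8.50

HCOO- is the conjugate base of the weak acid HCOOH.
Kb = Kw/Ka = 1.0×10^-14 / 1.7 × 10^-4 = 5.88 × 10^-11
Kb = [OH-]²/(0.17 − [OH-]) = 5.88 × 10^-11
Since Kb ≪ C₀, [OH-] ≈ √(Kb·C₀) = 3.16 × 10^-6 M.
Check: 0.0019% ionized — well under 5%, approximation valid.
pOH = 5.50, so pH = 14.00 − pOH = 8.50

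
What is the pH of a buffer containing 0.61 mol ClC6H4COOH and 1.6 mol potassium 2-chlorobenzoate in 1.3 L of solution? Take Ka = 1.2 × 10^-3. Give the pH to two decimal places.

pKa = −log(1.2 × 10^-3) = 2.921
Using pH = pKa + log([base]/[acid]) with [base]/[acid] = 1.6/0.61:
pH = 2.921 + (+0.419) = 3.34

pH = 3.34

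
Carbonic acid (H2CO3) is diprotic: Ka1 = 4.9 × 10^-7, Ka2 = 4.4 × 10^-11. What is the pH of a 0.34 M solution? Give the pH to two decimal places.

Ka1 ≫ Ka2, so treat the first dissociation as the only significant source of H+.
Ka1 = x²/(0.34 − x) = 4.9 × 10^-7
x ≈ √(4.9 × 10^-7 × 0.34) = 4.08 × 10^-4 M
pH = −log(4.08 × 10^-4) = 3.39

pH = 3.39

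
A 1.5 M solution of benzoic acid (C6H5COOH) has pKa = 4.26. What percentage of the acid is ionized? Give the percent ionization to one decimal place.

0.6%

C6H5COOH ⇌ C6H5COO- + H+; let x = [H+] at equilibrium.
Ka = 10^(−4.26) = 5.50 × 10^-5
x ≈ √(Ka·C₀) = √(5.50 × 10^-5 × 1.5) = 9.08 × 10^-3 M
Fraction ionized = 9.08 × 10^-3 / 1.5 = 0.0061 → 0.6%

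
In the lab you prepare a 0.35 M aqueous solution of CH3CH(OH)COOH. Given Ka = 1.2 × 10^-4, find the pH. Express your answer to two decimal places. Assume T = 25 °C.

pH = 2.19

CH3CH(OH)COOH ⇌ CH3CH(OH)COO- + H+
Let x = [H+] at equilibrium. Ka = x²/(0.35 − x).
Since Ka ≪ C₀, x ≈ √(Ka·C₀) = 6.48 × 10^-3 M.
(x/C₀ = 1.9% < 5%, so the approximation holds.)
pH = −log(6.48 × 10^-3) = 2.19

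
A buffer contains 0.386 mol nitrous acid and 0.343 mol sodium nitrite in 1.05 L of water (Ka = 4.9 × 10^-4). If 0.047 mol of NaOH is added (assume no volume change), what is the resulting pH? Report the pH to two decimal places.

pH = 3.37

After neutralization: n(HNO2) = 0.339 mol, n(NO2-) = 0.39 mol.
pKa = −log(4.9 × 10^-4) = 3.310
pH = pKa + log([A⁻]/[HA]) = 3.310 + log(0.39/0.339) = 3.310 +0.061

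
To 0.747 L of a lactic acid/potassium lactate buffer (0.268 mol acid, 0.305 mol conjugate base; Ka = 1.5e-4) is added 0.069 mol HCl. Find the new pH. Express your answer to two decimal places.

pH = 3.67

After neutralization: n(CH3CH(OH)COOH) = 0.337 mol, n(CH3CH(OH)COO-) = 0.236 mol.
pKa = −log(1.5 × 10^-4) = 3.824
pH = pKa + log(n_CH3CH(OH)COO-/n_CH3CH(OH)COOH) = 3.824 + log(0.236/0.337) = 3.824 + (-0.155)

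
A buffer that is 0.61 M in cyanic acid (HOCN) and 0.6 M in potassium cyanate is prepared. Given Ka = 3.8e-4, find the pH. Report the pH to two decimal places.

pKa = −log(3.8 × 10^-4) = 3.420
Using pH = pKa + log([base]/[acid]) with [base]/[acid] = 0.6/0.61:
pH = 3.420 + (-0.007) = 3.41

pH = 3.41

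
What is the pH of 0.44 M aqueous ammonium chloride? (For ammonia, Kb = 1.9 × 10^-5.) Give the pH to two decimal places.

pH = 4.82

NH4+ is the conjugate acid of the weak base NH3.
Ka = Kw/Kb = 1.0×10^-14 / 1.9 × 10^-5 = 5.26 × 10^-10
Ka = [H+]²/(0.44 − [H+]) = 5.26 × 10^-10
Since Ka ≪ C₀, [H+] ≈ √(Ka·C₀) = 1.52 × 10^-5 M.
([H+]/C₀ = 0.0035% < 5%, so the approximation holds.)
pH = −log(1.52 × 10^-5) = 4.82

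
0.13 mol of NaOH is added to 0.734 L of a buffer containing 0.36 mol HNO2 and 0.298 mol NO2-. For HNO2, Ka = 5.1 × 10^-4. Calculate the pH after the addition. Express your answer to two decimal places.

pH = 3.56

OH- converts HNO2 to NO2-: HNO2 → 0.23 mol, NO2- → 0.428 mol.
pKa = −log(5.1 × 10^-4) = 3.292
pH = pKa + log(n_NO2-/n_HNO2) = 3.292 + log(0.428/0.23) = 3.292 + (+0.270)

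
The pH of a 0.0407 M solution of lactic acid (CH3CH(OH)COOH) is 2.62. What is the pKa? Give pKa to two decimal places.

[H+] = 10^(-2.62) = 2.40 × 10^-3 M
At equilibrium [HA] = 0.0407 − 2.40 × 10^-3 = 3.83 × 10^-2 M
Ka = [H+][A-]/[HA] = (2.40 × 10^-3)² / 3.83 × 10^-2 = 1.50 × 10^-4
pKa = -log(1.50 × 10^-4) = 3.82

pKa = 3.82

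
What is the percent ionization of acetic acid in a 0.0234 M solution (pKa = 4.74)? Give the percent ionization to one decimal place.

2.8%

CH3COOH ⇌ CH3COO- + H+; let x = [H+] at equilibrium.
Ka = 10^(−4.74) = 1.82 × 10^-5
x ≈ √(Ka·C₀) = √(1.82 × 10^-5 × 0.0234) = 6.53 × 10^-4 M
% ionization = x/C₀ × 100% = 6.53 × 10^-4/0.0234 × 100% = 2.8%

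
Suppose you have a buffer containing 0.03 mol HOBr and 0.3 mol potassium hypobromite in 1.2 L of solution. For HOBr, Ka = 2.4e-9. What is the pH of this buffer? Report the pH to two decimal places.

pKa = −log(2.4 × 10^-9) = 8.620
pH = pKa + log([A⁻]/[HA]) = 8.620 + log(0.3/0.03)
pH = 8.620 + (+1.000) = 9.62

pH = 9.62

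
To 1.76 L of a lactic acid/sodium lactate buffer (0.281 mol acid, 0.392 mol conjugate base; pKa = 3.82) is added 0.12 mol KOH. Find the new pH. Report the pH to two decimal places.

After neutralization: n(CH3CH(OH)COOH) = 0.161 mol, n(CH3CH(OH)COO-) = 0.512 mol.
Henderson–Hasselbalch with mole ratio 0.512/0.161: pH = 3.82 + (+0.502)

pH = 4.32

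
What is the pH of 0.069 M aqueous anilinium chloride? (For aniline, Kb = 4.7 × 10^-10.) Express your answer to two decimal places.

pH = 2.92

C6H5NH3+ is the conjugate acid of the weak base C6H5NH2.
Ka = Kw/Kb = 1.0×10^-14 / 4.7 × 10^-10 = 2.13 × 10^-5
From the ICE table, Ka = x²/(0.069 − x) = 2.13 × 10^-5.
Neglecting x in the denominator: x = √(2.13 × 10^-5 × 0.069) = 1.21 × 10^-3 M
(x/C₀ = 1.8% < 5%, so the approximation holds.)
pH = −log(1.21 × 10^-3) = 2.92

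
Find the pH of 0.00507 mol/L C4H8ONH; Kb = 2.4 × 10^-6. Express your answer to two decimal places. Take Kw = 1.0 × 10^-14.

pH = 10.04

C4H8ONH + H2O ⇌ C4H8ONH2+ + OH-
Kb = x²/(0.00507 − x) = 2.4 × 10^-6
Neglecting x in the denominator: x = √(2.4 × 10^-6 × 0.00507) = 1.10 × 10^-4 M
Check: 2.2% ionized — well under 5%, approximation valid.
pOH = −log(1.10 × 10^-4) = 3.96; pH = 14.00 − 3.96 = 10.04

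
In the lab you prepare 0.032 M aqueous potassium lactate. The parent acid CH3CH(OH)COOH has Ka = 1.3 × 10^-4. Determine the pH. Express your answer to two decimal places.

CH3CH(OH)COO- is the conjugate base of the weak acid CH3CH(OH)COOH.
Kb = Kw/Ka = 1.0×10^-14 / 1.3 × 10^-4 = 7.69 × 10^-11
From the ICE table, Kb = [OH-]²/(0.032 − [OH-]) = 7.69 × 10^-11.
Since Kb ≪ C₀, [OH-] ≈ √(Kb·C₀) = 1.57 × 10^-6 M.
pOH = 5.80, so pH = 14.00 − pOH = 8.20

pH = 8.20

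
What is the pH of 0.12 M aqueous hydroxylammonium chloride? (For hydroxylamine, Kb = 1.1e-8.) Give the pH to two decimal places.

NH3OH+ is the conjugate acid of the weak base NH2OH.
Ka = Kw/Kb = 1.0×10^-14 / 1.1 × 10^-8 = 9.09 × 10^-7
Let x = [H+] at equilibrium. Ka = x²/(0.12 − x).
Assume x ≪ 0.12: x ≈ √(9.09 × 10^-7 × 0.12) = 3.30 × 10^-4 M
(x/C₀ = 0.28% < 5%, so the approximation holds.)
pH = −log(3.30 × 10^-4) = 3.48

pH = 3.48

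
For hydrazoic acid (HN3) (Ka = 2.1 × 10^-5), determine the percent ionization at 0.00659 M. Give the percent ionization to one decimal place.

5.5%

HN3 ⇌ N3- + H+; let x = [H+] at equilibrium.
Solve x² + 2.1e-05x − 1.38e-07 = 0 → x = 3.62 × 10^-4 M
Fraction ionized = 3.62 × 10^-4 / 0.00659 = 0.0549 → 5.5%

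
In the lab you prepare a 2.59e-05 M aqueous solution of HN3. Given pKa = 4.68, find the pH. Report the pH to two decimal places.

HN3 ⇌ N3- + H+
Ka = 10^(−4.68) = 2.09 × 10^-5
Ka = [H+]²/(2.59e-05 − [H+]) = 2.09 × 10^-5
The 5% rule fails; solving [H+]² + Ka·[H+] − Ka·C₀ = 0 exactly:
[H+] = [−2.09e-05 + √(2.09e-05² + 2.17e-09)]/2 = 1.51 × 10^-5 M
pH = −log[H+] = −log(1.51 × 10^-5) = 4.82

pH = 4.82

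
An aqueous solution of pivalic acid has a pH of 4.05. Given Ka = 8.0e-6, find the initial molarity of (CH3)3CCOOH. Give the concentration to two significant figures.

[H+] = 10^(-4.05) = 8.91 × 10^-5 M = x
Ka = x²/(C₀ − x) ⇒ C₀ = x + x²/Ka
C₀ = 8.91 × 10^-5 + (8.91 × 10^-5)²/(8.0 × 10^-6) = 1.08 × 10^-3 M

C₀ = 1.1 × 10^-3 M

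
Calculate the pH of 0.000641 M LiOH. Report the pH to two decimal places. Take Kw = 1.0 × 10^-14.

pH = 10.81

LiOH is a strong base; [OH-] = 0.000641 M.
pOH = -log(0.000641) = 3.19
pH = 14.00 - 3.19 = 10.81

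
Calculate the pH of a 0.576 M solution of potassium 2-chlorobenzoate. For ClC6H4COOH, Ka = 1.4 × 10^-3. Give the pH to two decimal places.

ClC6H4COO- is the conjugate base of the weak acid ClC6H4COOH.
Kb = Kw/Ka = 1.0×10^-14 / 1.4 × 10^-3 = 7.14 × 10^-12
Kb = [OH-]²/(0.576 − [OH-]) = 7.14 × 10^-12
Assume [OH-] ≪ 0.576: [OH-] ≈ √(7.14 × 10^-12 × 0.576) = 2.03 × 10^-6 M
pOH = 5.69, so pH = 14.00 − pOH = 8.31

pH = 8.31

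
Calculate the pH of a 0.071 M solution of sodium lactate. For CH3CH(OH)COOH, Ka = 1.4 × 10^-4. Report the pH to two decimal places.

CH3CH(OH)COO- is the conjugate base of the weak acid CH3CH(OH)COOH.
Kb = Kw/Ka = 1.0×10^-14 / 1.4 × 10^-4 = 7.14 × 10^-11
Kb = [OH-]²/(0.071 − [OH-]) = 7.14 × 10^-11
Since Kb ≪ C₀, [OH-] ≈ √(Kb·C₀) = 2.25 × 10^-6 M.
pOH = 5.65, so pH = 14.00 − pOH = 8.35

pH = 8.35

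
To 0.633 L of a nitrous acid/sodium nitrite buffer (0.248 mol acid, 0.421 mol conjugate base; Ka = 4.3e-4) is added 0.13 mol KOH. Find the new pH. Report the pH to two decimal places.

pH = 4.04

OH- converts HNO2 to NO2-: HNO2 → 0.118 mol, NO2- → 0.551 mol.
pKa = −log(4.3 × 10^-4) = 3.367
pH = pKa + log([A⁻]/[HA]) = 3.367 + log(0.551/0.118) = 3.367 +0.669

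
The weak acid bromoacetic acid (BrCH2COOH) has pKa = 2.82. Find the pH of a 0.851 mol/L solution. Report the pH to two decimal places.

pH = 1.45

BrCH2COOH ⇌ BrCH2COO- + H+
Ka = 10^(−2.82) = 1.51 × 10^-3
From the ICE table, Ka = [H+]²/(0.851 − [H+]) = 1.51 × 10^-3.
Assume [H+] ≪ 0.851: [H+] ≈ √(1.51 × 10^-3 × 0.851) = 3.58 × 10^-2 M
pH = −log(3.58 × 10^-2) = 1.45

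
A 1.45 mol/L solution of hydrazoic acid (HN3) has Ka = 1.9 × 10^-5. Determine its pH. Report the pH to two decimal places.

pH = 2.28

HN3 ⇌ N3- + H+
Ka = x²/(1.45 − x) = 1.9 × 10^-5
Neglecting x in the denominator: x = √(1.9 × 10^-5 × 1.45) = 5.25 × 10^-3 M
pH = −log[H+] = −log(5.25 × 10^-3) = 2.28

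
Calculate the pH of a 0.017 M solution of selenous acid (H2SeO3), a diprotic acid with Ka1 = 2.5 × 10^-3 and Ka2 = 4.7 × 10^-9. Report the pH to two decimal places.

pH = 2.27

Since Ka1 ≫ Ka2, the first ionization dominates [H+].
Ka1 = x²/(0.017 − x) = 2.5 × 10^-3
Solving the quadratic: x = (−Ka1 + √(Ka1² + 4·Ka1·C₀))/2 = 5.39 × 10^-3 M
pH = −log(5.39 × 10^-3) = 2.27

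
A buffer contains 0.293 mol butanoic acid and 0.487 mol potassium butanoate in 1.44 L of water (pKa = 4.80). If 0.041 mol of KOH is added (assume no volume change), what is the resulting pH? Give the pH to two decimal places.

pH = 5.12

OH- converts CH3(CH2)2COOH to CH3(CH2)2COO-: CH3(CH2)2COOH → 0.252 mol, CH3(CH2)2COO- → 0.528 mol.
pH = pKa + log([A⁻]/[HA]) = 4.80 + log(0.528/0.252) = 4.80 +0.321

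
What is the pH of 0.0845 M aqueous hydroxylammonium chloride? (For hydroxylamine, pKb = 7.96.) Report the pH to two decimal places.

pH = 3.56

NH3OH+ is the conjugate acid of the weak base NH2OH.
Kb = 10^(−7.96) = 1.10 × 10^-8
Ka = Kw/Kb = 1.0×10^-14 / 1.10 × 10^-8 = 9.09 × 10^-7
Ka = [H+]²/(0.0845 − [H+]) = 9.09 × 10^-7
Since Ka ≪ C₀, [H+] ≈ √(Ka·C₀) = 2.77 × 10^-4 M.
pH = −log[H+] = −log(2.77 × 10^-4) = 3.56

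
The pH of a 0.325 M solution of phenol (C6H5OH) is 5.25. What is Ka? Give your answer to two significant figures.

Ka = 9.7 × 10^-11

[H+] = 10^(-5.25) = 5.62 × 10^-6 M
At equilibrium [HA] = 0.325 − 5.62 × 10^-6 = 3.25 × 10^-1 M
Ka = [H+][A-]/[HA] = (5.62 × 10^-6)² / 3.25 × 10^-1 = 9.7 × 10^-11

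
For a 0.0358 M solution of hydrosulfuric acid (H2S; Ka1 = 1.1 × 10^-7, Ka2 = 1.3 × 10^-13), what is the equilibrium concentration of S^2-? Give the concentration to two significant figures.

First ionization gives [H+] ≈ [HS-] = 6.28 × 10^-5 M.
Second step: Ka2 = [H+][S^2-]/[HS-] ≈ [S^2-] (since [H+] ≈ [HS-]).
So [S^2-] ≈ Ka2.

1.3 × 10^-13 M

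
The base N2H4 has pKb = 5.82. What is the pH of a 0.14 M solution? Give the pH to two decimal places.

N2H4 + H2O ⇌ N2H5+ + OH-
Kb = 10^(−5.82) = 1.51 × 10^-6
Kb = x²/(0.14 − x) = 1.51 × 10^-6
Since Kb ≪ C₀, x ≈ √(Kb·C₀) = 4.60 × 10^-4 M.
pOH = 3.34, so pH = 14.00 − pOH = 10.66

pH = 10.66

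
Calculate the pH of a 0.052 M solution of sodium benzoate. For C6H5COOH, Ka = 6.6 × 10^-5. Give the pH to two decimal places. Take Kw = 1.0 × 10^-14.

C6H5COO- is the conjugate base of the weak acid C6H5COOH.
Kb = Kw/Ka = 1.0×10^-14 / 6.6 × 10^-5 = 1.52 × 10^-10
Let x = [OH-] at equilibrium. Kb = x²/(0.052 − x).
Since Kb ≪ C₀, x ≈ √(Kb·C₀) = 2.81 × 10^-6 M.
Check: 0.0054% ionized — well under 5%, approximation valid.
pOH = 5.55, so pH = 14.00 − pOH = 8.45

pH = 8.45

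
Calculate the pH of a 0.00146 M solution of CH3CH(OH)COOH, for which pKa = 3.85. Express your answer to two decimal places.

pH = 3.41

CH3CH(OH)COOH ⇌ CH3CH(OH)COO- + H+
Ka = 10^(−3.85) = 1.41 × 10^-4
Let x = [H+] at equilibrium. Ka = x²/(0.00146 − x).
The 5% rule fails; solving x² + Ka·x − Ka·C₀ = 0 exactly:
x = [−0.000141 + √(0.000141² + 8.23e-07)]/2 = 3.89 × 10^-4 M
pH = −log[H+] = −log(3.89 × 10^-4) = 3.41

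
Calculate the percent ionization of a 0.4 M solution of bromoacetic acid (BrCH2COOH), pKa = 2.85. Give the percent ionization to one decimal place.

BrCH2COOH ⇌ BrCH2COO- + H+; let x = [H+] at equilibrium.
Ka = 10^(−2.85) = 1.41 × 10^-3
Solve x² + 0.00141x − 0.000564 = 0 → x = 2.31 × 10^-2 M
Fraction ionized = 2.31 × 10^-2 / 0.4 = 0.0577 → 5.8%

5.8%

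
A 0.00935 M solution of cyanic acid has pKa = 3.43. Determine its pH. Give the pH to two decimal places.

pH = 2.77

HOCN ⇌ OCN- + H+
Ka = 10^(−3.43) = 3.72 × 10^-4
From the ICE table, Ka = [H+]²/(0.00935 − [H+]) = 3.72 × 10^-4.
Here C₀/Ka ≈ 25.1, so the small-[H+] approximation fails. Use the quadratic:
[H+] = [−0.000372 + √(0.000372² + 1.39e-05)]/2 = 1.69 × 10^-3 M
pH = −log[H+] = −log(1.69 × 10^-3) = 2.77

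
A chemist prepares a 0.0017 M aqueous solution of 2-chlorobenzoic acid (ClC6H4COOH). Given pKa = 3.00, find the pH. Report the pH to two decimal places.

pH = 3.05

ClC6H4COOH ⇌ ClC6H4COO- + H+
Ka = 10^(−3.00) = 1.00 × 10^-3
From the ICE table, Ka = [H+]²/(0.0017 − [H+]) = 1.00 × 10^-3.
[H+] is not negligible relative to C₀; solve [H+]² + 0.001·[H+] − 1.7e-06 = 0.
[H+] = [−0.001 + √(0.001² + 6.8e-06)]/2 = 8.96 × 10^-4 M
pH = −log(8.96 × 10^-4) = 3.05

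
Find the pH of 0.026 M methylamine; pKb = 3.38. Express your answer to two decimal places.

CH3NH2 + H2O ⇌ CH3NH3+ + OH-
Kb = 10^(−3.38) = 4.17 × 10^-4
From the ICE table, Kb = x²/(0.026 − x) = 4.17 × 10^-4.
The 5% rule fails; solving x² + Kb·x − Kb·C₀ = 0 exactly:
x = [−0.000417 + √(0.000417² + 4.34e-05)]/2 = 3.09 × 10^-3 M
pOH = 2.51, so pH = 14.00 − pOH = 11.49

pH = 11.49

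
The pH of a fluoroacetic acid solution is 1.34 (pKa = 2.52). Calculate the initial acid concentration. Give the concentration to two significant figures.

C₀ = 7.4 × 10^-1 M

[H+] = 10^(-1.34) = 4.57 × 10^-2 M = x
Ka = 10^(−2.52) = 3.02 × 10^-3
Ka = x²/(C₀ − x) ⇒ C₀ = x + x²/Ka
C₀ = 4.57 × 10^-2 + (4.57 × 10^-2)²/(3.02 × 10^-3) = 7.37 × 10^-1 M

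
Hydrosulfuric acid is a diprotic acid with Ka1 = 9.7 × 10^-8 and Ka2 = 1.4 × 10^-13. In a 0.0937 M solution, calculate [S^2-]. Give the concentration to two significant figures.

First ionization gives [H+] ≈ [HS-] = 9.53 × 10^-5 M.
Second step: Ka2 = [H+][S^2-]/[HS-] ≈ [S^2-] (since [H+] ≈ [HS-]).
So [S^2-] ≈ Ka2.

1.4 × 10^-13 M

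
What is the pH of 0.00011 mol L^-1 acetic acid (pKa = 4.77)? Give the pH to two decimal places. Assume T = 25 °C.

CH3COOH ⇌ CH3COO- + H+
Ka = 10^(−4.77) = 1.70 × 10^-5
From the ICE table, Ka = [H+]²/(0.00011 − [H+]) = 1.70 × 10^-5.
[H+] is not negligible relative to C₀; solve [H+]² + 1.7e-05·[H+] − 1.87e-09 = 0.
[H+] = [−1.7e-05 + √(1.7e-05² + 7.48e-09)]/2 = 3.56 × 10^-5 M
pH = −log[H+] = −log(3.56 × 10^-5) = 4.45

pH = 4.45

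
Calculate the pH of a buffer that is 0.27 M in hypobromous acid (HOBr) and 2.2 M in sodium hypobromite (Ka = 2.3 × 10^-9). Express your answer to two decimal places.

pKa = −log(2.3 × 10^-9) = 8.638
Henderson–Hasselbalch: pH = pKa + log([OBr-]/[HOBr]) = 8.638 + log(2.2/0.27)
pH = 8.638 + (+0.911) = 9.55

pH = 9.55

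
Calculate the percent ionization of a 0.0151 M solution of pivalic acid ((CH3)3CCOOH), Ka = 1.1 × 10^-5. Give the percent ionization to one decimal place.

2.7%

(CH3)3CCOOH ⇌ (CH3)3CCOO- + H+; let x = [H+] at equilibrium.
x ≈ √(Ka·C₀) = √(1.1 × 10^-5 × 0.0151) = 4.08 × 10^-4 M
% ionization = x/C₀ × 100% = 4.08 × 10^-4/0.0151 × 100% = 2.7%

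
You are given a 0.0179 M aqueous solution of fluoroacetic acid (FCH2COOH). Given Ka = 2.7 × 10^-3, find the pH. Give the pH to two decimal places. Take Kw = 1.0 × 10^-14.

pH = 2.24

FCH2COOH ⇌ FCH2COO- + H+
From the ICE table, Ka = x²/(0.0179 − x) = 2.7 × 10^-3.
x is not negligible relative to C₀; solve x² + 0.0027·x − 4.83e-05 = 0.
x = (−Ka + √(Ka² + 4·Ka·C₀))/2 = 5.73 × 10^-3 M
pH = −log(5.73 × 10^-3) = 2.24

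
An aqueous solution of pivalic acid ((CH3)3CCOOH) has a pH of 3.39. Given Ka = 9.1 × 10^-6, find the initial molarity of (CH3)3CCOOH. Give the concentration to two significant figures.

C₀ = 1.9 × 10^-2 M

[H+] = 10^(-3.39) = 4.07 × 10^-4 M = x
Ka = x²/(C₀ − x) ⇒ C₀ = x + x²/Ka
C₀ = 4.07 × 10^-4 + (4.07 × 10^-4)²/(9.1 × 10^-6) = 1.86 × 10^-2 M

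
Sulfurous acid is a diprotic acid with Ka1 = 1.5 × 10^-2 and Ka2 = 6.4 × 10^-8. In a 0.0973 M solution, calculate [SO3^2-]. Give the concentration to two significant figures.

First ionization gives [H+] ≈ [HSO3-] = 3.14 × 10^-2 M.
Second step: Ka2 = [H+][SO3^2-]/[HSO3-] ≈ [SO3^2-] (since [H+] ≈ [HSO3-]).
So [SO3^2-] ≈ Ka2.

6.4 × 10^-8 M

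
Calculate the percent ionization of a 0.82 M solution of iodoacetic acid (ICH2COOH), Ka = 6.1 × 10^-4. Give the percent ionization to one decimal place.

2.7%

ICH2COOH ⇌ ICH2COO- + H+; let x = [H+] at equilibrium.
x ≈ √(Ka·C₀) = √(6.1 × 10^-4 × 0.82) = 2.24 × 10^-2 M
% ionization = x/C₀ × 100% = 2.24 × 10^-2/0.82 × 100% = 2.7%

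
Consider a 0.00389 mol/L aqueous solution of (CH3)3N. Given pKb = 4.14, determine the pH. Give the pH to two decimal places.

(CH3)3N + H2O ⇌ (CH3)3NH+ + OH-
Kb = 10^(−4.14) = 7.24 × 10^-5
Let x = [OH-] at equilibrium. Kb = x²/(0.00389 − x).
The 5% rule fails; solving x² + Kb·x − Kb·C₀ = 0 exactly:
x = (−Kb + √(Kb² + 4·Kb·C₀))/2 = 4.96 × 10^-4 M
pOH = 3.30, so pH = 14.00 − pOH = 10.70

pH = 10.70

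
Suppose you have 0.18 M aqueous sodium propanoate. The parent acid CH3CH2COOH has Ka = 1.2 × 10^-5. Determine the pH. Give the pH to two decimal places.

pH = 9.09

CH3CH2COO- is the conjugate base of the weak acid CH3CH2COOH.
Kb = Kw/Ka = 1.0×10^-14 / 1.2 × 10^-5 = 8.33 × 10^-10
From the ICE table, Kb = x²/(0.18 − x) = 8.33 × 10^-10.
Neglecting x in the denominator: x = √(8.33 × 10^-10 × 0.18) = 1.22 × 10^-5 M
(x/C₀ = 0.0068% < 5%, so the approximation holds.)
pOH = −log(1.22 × 10^-5) = 4.91; pH = 14.00 − 4.91 = 9.09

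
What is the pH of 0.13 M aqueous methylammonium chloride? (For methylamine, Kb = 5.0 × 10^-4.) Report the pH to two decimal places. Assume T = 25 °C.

CH3NH3+ is the conjugate acid of the weak base CH3NH2.
Ka = Kw/Kb = 1.0×10^-14 / 5.0 × 10^-4 = 2.00 × 10^-11
From the ICE table, Ka = x²/(0.13 − x) = 2.00 × 10^-11.
Neglecting x in the denominator: x = √(2.00 × 10^-11 × 0.13) = 1.61 × 10^-6 M
(x/C₀ = 0.0012% < 5%, so the approximation holds.)
pH = −log[H+] = −log(1.61 × 10^-6) = 5.79

pH = 5.79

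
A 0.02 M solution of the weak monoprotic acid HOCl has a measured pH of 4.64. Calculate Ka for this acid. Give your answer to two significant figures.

[H+] = 10^(-4.64) = 2.29 × 10^-5 M
At equilibrium [HA] = 0.02 − 2.29 × 10^-5 = 2.00 × 10^-2 M
Ka = [H+][A-]/[HA] = (2.29 × 10^-5)² / 2.00 × 10^-2 = 2.6 × 10^-8

Ka = 2.6 × 10^-8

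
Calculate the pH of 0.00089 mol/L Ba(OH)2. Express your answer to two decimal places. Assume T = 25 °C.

pH = 11.25

Ba(OH)2 is a strong base (each formula unit releases 2 OH-); [OH-] = 0.00178 M.
pOH = -log(0.00178) = 2.75
pH = 14.00 - 2.75 = 11.25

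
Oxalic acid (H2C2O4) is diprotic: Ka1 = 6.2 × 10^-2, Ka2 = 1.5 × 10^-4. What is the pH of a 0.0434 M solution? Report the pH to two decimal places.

pH = 1.53

Since Ka1 ≫ Ka2, the first ionization dominates [H+].
Ka1 = x²/(0.0434 − x) = 6.2 × 10^-2
Solving the quadratic: x = (−Ka1 + √(Ka1² + 4·Ka1·C₀))/2 = 2.94 × 10^-2 M
pH = −log(2.94 × 10^-2) = 1.53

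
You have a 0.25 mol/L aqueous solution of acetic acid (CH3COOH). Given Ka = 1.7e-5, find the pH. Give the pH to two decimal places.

CH3COOH ⇌ CH3COO- + H+
Ka = [H+]²/(0.25 − [H+]) = 1.7 × 10^-5
Assume [H+] ≪ 0.25: [H+] ≈ √(1.7 × 10^-5 × 0.25) = 2.06 × 10^-3 M
Check: 0.82% ionized — well under 5%, approximation valid.
pH = −log[H+] = −log(2.06 × 10^-3) = 2.69

pH = 2.69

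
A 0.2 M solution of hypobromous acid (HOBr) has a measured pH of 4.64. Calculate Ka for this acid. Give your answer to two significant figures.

Ka = 2.6 × 10^-9

[H+] = 10^(-4.64) = 2.29 × 10^-5 M
At equilibrium [HA] = 0.2 − 2.29 × 10^-5 = 2.00 × 10^-1 M
Ka = [H+][A-]/[HA] = (2.29 × 10^-5)² / 2.00 × 10^-1 = 2.6 × 10^-9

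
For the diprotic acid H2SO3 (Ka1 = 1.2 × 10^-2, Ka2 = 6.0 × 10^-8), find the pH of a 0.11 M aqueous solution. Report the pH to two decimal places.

Ka1 ≫ Ka2, so treat the first dissociation as the only significant source of H+.
Ka1 = x²/(0.11 − x) = 1.2 × 10^-2
Solving the quadratic: x = (−Ka1 + √(Ka1² + 4·Ka1·C₀))/2 = 3.08 × 10^-2 M
pH = −log(3.08 × 10^-2) = 1.51

pH = 1.51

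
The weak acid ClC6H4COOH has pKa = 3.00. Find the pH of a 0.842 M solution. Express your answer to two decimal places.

pH = 1.54

ClC6H4COOH ⇌ ClC6H4COO- + H+
Ka = 10^(−3.00) = 1.00 × 10^-3
Let x = [H+] at equilibrium. Ka = x²/(0.842 − x).
Neglecting x in the denominator: x = √(1.00 × 10^-3 × 0.842) = 2.90 × 10^-2 M
pH = −log(2.90 × 10^-2) = 1.54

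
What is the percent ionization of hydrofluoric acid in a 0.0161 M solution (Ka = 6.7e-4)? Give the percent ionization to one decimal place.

HF ⇌ F- + H+; let x = [H+] at equilibrium.
Ka = x²/(C₀ − x); solving the quadratic gives x = 2.97 × 10^-3 M.
% ionization = x/C₀ × 100% = 2.97 × 10^-3/0.0161 × 100% = 18.4%

18.4%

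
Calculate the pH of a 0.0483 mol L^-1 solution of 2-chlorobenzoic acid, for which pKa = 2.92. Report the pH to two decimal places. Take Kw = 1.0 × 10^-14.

ClC6H4COOH ⇌ ClC6H4COO- + H+
Ka = 10^(−2.92) = 1.20 × 10^-3
Let x = [H+] at equilibrium. Ka = x²/(0.0483 − x).
The 5% rule fails; solving x² + Ka·x − Ka·C₀ = 0 exactly:
x = [−0.0012 + √(0.0012² + 0.000232)]/2 = 7.04 × 10^-3 M
pH = −log[H+] = −log(7.04 × 10^-3) = 2.15

pH = 2.15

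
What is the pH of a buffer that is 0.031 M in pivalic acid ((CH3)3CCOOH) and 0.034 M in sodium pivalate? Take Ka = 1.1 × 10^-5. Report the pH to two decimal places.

pH = 5.00

pKa = −log(1.1 × 10^-5) = 4.959
pH = pKa + log([A⁻]/[HA]) = 4.959 + log(0.034/0.031)
pH = 4.959 + (+0.040) = 5.00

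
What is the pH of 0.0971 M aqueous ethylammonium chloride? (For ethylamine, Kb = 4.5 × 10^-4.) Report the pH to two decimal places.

C2H5NH3+ is the conjugate acid of the weak base C2H5NH2.
Ka = Kw/Kb = 1.0×10^-14 / 4.5 × 10^-4 = 2.22 × 10^-11
From the ICE table, Ka = [H+]²/(0.0971 − [H+]) = 2.22 × 10^-11.
Neglecting [H+] in the denominator: [H+] = √(2.22 × 10^-11 × 0.0971) = 1.47 × 10^-6 M
([H+]/C₀ = 0.0015% < 5%, so the approximation holds.)
pH = −log[H+] = −log(1.47 × 10^-6) = 5.83

pH = 5.83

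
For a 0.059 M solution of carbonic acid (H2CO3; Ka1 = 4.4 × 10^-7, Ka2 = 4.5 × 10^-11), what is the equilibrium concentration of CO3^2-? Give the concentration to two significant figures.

First ionization gives [H+] ≈ [HCO3-] = 1.61 × 10^-4 M.
Second step: Ka2 = [H+][CO3^2-]/[HCO3-] ≈ [CO3^2-] (since [H+] ≈ [HCO3-]).
So [CO3^2-] ≈ Ka2.

4.5 × 10^-11 M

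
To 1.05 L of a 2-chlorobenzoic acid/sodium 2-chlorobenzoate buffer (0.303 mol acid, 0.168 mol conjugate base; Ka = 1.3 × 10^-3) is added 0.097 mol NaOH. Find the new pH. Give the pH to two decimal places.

OH- converts ClC6H4COOH to ClC6H4COO-: ClC6H4COOH → 0.206 mol, ClC6H4COO- → 0.265 mol.
pKa = −log(1.3 × 10^-3) = 2.886
pH = pKa + log([A⁻]/[HA]) = 2.886 + log(0.265/0.206) = 2.886 +0.109

pH = 3.00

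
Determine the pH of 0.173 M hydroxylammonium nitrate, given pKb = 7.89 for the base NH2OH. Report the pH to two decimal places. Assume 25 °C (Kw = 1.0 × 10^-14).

pH = 3.44

NH3OH+ is the conjugate acid of the weak base NH2OH.
Kb = 10^(−7.89) = 1.29 × 10^-8
Ka = Kw/Kb = 1.0×10^-14 / 1.29 × 10^-8 = 7.75 × 10^-7
From the ICE table, Ka = [H+]²/(0.173 − [H+]) = 7.75 × 10^-7.
Since Ka ≪ C₀, [H+] ≈ √(Ka·C₀) = 3.66 × 10^-4 M.
Check: 0.21% ionized — well under 5%, approximation valid.
pH = −log[H+] = −log(3.66 × 10^-4) = 3.44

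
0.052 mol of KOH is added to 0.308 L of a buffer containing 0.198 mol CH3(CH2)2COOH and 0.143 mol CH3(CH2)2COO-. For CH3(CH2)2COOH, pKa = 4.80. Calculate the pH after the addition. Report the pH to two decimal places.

pH = 4.93

OH- converts CH3(CH2)2COOH to CH3(CH2)2COO-: CH3(CH2)2COOH → 0.146 mol, CH3(CH2)2COO- → 0.195 mol.
Henderson–Hasselbalch with mole ratio 0.195/0.146: pH = 4.80 + (+0.126)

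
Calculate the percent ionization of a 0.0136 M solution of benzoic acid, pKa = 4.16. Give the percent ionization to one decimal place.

C6H5COOH ⇌ C6H5COO- + H+; let x = [H+] at equilibrium.
Ka = 10^(−4.16) = 6.92 × 10^-5
Solve x² + 6.92e-05x − 9.41e-07 = 0 → x = 9.36 × 10^-4 M
Fraction ionized = 9.36 × 10^-4 / 0.0136 = 0.0688 → 6.9%

6.9%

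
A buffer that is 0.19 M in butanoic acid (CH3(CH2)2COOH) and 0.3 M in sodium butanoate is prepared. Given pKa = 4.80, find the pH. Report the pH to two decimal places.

pH = 5.00

Henderson–Hasselbalch: pH = pKa + log([CH3(CH2)2COO-]/[CH3(CH2)2COOH]) = 4.80 + log(0.3/0.19)
pH = 4.80 + (+0.198) = 5.00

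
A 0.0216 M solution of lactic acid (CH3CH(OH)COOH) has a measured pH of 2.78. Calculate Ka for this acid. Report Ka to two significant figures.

Ka = 1.4 × 10^-4

[H+] = 10^(-2.78) = 1.66 × 10^-3 M
At equilibrium [HA] = 0.0216 − 1.66 × 10^-3 = 1.99 × 10^-2 M
Ka = [H+][A-]/[HA] = (1.66 × 10^-3)² / 1.99 × 10^-2 = 1.4 × 10^-4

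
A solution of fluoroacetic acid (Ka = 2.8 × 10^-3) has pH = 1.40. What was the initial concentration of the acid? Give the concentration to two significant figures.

C₀ = 6.1 × 10^-1 M

[H+] = 10^(-1.40) = 3.98 × 10^-2 M = x
Ka = x²/(C₀ − x) ⇒ C₀ = x + x²/Ka
C₀ = 3.98 × 10^-2 + (3.98 × 10^-2)²/(2.8 × 10^-3) = 6.06 × 10^-1 M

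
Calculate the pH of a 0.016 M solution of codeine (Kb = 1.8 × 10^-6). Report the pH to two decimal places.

pH = 10.23

C18H21NO3 + H2O ⇌ C18H22NO3+ + OH-
Let x = [OH-] at equilibrium. Kb = x²/(0.016 − x).
Since Kb ≪ C₀, x ≈ √(Kb·C₀) = 1.70 × 10^-4 M.
(x/C₀ = 1.1% < 5%, so the approximation holds.)
pOH = −log(1.70 × 10^-4) = 3.77; pH = 14.00 − 3.77 = 10.23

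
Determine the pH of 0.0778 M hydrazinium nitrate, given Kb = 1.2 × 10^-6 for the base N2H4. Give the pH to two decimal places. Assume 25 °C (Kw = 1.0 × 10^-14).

pH = 4.59

N2H5+ is the conjugate acid of the weak base N2H4.
Ka = Kw/Kb = 1.0×10^-14 / 1.2 × 10^-6 = 8.33 × 10^-9
Ka = x²/(0.0778 − x) = 8.33 × 10^-9
Since Ka ≪ C₀, x ≈ √(Ka·C₀) = 2.55 × 10^-5 M.
Check: 0.033% ionized — well under 5%, approximation valid.
pH = −log(2.55 × 10^-5) = 4.59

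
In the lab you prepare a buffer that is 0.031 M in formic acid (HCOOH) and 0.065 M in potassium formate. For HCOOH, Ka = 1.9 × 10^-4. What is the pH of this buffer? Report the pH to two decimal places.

pH = 4.04

pKa = −log(1.9 × 10^-4) = 3.721
pH = pKa + log([A⁻]/[HA]) = 3.721 + log(0.065/0.031)
pH = 3.721 + (+0.322) = 4.04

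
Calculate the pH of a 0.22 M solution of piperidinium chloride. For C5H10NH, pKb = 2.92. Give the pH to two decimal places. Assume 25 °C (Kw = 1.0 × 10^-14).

C5H10NH2+ is the conjugate acid of the weak base C5H10NH.
Kb = 10^(−2.92) = 1.20 × 10^-3
Ka = Kw/Kb = 1.0×10^-14 / 1.20 × 10^-3 = 8.33 × 10^-12
From the ICE table, Ka = [H+]²/(0.22 − [H+]) = 8.33 × 10^-12.
Assume [H+] ≪ 0.22: [H+] ≈ √(8.33 × 10^-12 × 0.22) = 1.35 × 10^-6 M
pH = −log(1.35 × 10^-6) = 5.87

pH = 5.87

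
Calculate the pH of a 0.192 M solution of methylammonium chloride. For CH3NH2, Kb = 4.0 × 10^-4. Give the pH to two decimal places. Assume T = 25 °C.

pH = 5.66

CH3NH3+ is the conjugate acid of the weak base CH3NH2.
Ka = Kw/Kb = 1.0×10^-14 / 4.0 × 10^-4 = 2.50 × 10^-11
From the ICE table, Ka = [H+]²/(0.192 − [H+]) = 2.50 × 10^-11.
Assume [H+] ≪ 0.192: [H+] ≈ √(2.50 × 10^-11 × 0.192) = 2.19 × 10^-6 M
pH = −log(2.19 × 10^-6) = 5.66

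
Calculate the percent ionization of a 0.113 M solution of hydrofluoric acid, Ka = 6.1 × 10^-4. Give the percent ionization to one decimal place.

7.1%

HF ⇌ F- + H+; let x = [H+] at equilibrium.
Ka = x²/(C₀ − x); solving the quadratic gives x = 8.00 × 10^-3 M.
% ionization = x/C₀ × 100% = 8.00 × 10^-3/0.113 × 100% = 7.1%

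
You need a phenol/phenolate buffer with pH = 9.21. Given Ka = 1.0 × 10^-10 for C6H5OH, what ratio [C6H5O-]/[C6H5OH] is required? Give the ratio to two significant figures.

ratio = 0.16

pKa = -log(1.0 × 10^-10) = 10.000
pH = pKa + log(r) ⇒ log(r) = 9.21 − 10.000 = -0.790
r = [C6H5O-]/[C6H5OH] = 10^(-0.790) = 0.162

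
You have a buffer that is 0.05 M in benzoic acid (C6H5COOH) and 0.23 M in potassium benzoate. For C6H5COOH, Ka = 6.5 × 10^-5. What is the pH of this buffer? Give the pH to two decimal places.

pH = 4.85

pKa = −log(6.5 × 10^-5) = 4.187
pH = pKa + log([A⁻]/[HA]) = 4.187 + log(0.23/0.05)
pH = 4.187 + (+0.663) = 4.85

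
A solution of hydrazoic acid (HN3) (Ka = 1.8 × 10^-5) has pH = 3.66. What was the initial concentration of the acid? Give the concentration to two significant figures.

C₀ = 2.9 × 10^-3 M

[H+] = 10^(-3.66) = 2.19 × 10^-4 M = x
Ka = x²/(C₀ − x) ⇒ C₀ = x + x²/Ka
C₀ = 2.19 × 10^-4 + (2.19 × 10^-4)²/(1.8 × 10^-5) = 2.88 × 10^-3 M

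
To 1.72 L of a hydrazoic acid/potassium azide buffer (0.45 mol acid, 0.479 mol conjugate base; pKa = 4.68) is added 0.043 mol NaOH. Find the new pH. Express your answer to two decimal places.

After neutralization: n(HN3) = 0.407 mol, n(N3-) = 0.522 mol.
pH = pKa + log(n_N3-/n_HN3) = 4.68 + log(0.522/0.407) = 4.68 + (+0.108)

pH = 4.79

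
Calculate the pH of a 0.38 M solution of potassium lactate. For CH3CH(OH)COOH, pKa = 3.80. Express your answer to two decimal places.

CH3CH(OH)COO- is the conjugate base of the weak acid CH3CH(OH)COOH.
Ka = 10^(−3.80) = 1.58 × 10^-4
Kb = Kw/Ka = 1.0×10^-14 / 1.58 × 10^-4 = 6.33 × 10^-11
Kb = x²/(0.38 − x) = 6.33 × 10^-11
Neglecting x in the denominator: x = √(6.33 × 10^-11 × 0.38) = 4.90 × 10^-6 M
(x/C₀ = 0.0013% < 5%, so the approximation holds.)
pOH = 5.31, so pH = 14.00 − pOH = 8.69

pH = 8.69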